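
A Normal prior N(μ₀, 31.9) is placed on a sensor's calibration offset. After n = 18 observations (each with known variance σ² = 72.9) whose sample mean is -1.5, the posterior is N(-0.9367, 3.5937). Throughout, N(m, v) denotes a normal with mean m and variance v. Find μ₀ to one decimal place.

μ₀ = 3.5

The posterior mean is a precision-weighted average: μ_n = (τ₀μ₀ + τ_data·x̄)/(τ₀+τ_data), with τ₀=1/σ₀² and τ_data=n/σ².
Here τ₀ = 1/31.9 = 0.031348 and τ_data = 18/72.9 = 0.246914, so τ_n = 0.278262.
Rearranging for μ₀: μ₀ = (μ_n·τ_n − τ_data·x̄)/τ₀ = (-0.9367·0.278262 − 0.246914·-1.5) / 0.031348 = 0.109723/0.031348 ≈ 3.5.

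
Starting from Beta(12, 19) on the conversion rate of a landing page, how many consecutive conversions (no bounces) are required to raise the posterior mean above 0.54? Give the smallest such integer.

After k conversions and 0 bounces the posterior is Beta(12+k, 19), with mean (12+k)/(12+19+k).
Set (12+k)/(31+k) > 0.54 and solve: k > (0.54·31 − 12)/(1 − 0.54) = 10.304.
The smallest integer exceeding 10.304 is 11.

k = 11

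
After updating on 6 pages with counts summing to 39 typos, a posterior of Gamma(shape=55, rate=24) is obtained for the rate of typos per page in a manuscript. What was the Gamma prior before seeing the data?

A Gamma(α, β) prior (rate parametrization) on a Poisson rate with n observations summing to S gives posterior Gamma(α+S, β+n).
So α = 55 − 39 = 16 and β = 24 − 6 = 18.

Gamma(shape=16, rate=18)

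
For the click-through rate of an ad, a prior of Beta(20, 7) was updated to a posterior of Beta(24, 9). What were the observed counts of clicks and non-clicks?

4 clicks and 2 non-clicks

A Beta(a, b) prior with s successes and f failures in binomial data gives a Beta(a+s, b+f) posterior.
So s = 24 − 20 = 4 and f = 9 − 7 = 2.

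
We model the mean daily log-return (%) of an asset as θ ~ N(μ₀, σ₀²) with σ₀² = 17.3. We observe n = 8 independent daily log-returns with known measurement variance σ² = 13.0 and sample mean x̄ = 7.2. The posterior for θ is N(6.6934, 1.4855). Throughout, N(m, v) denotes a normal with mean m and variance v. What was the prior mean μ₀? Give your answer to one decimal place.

The posterior mean is a precision-weighted average: μ_n = (τ₀μ₀ + τ_data·x̄)/(τ₀+τ_data), with τ₀=1/σ₀² and τ_data=n/σ².
Here τ₀ = 1/17.3 = 0.057803 and τ_data = 8/13.0 = 0.615385, so τ_n = 0.673188.
Rearranging for μ₀: μ₀ = (μ_n·τ_n − τ_data·x̄)/τ₀ = (6.6934·0.673188 − 0.615385·7.2) / 0.057803 = 0.075145/0.057803 ≈ 1.3.

μ₀ = 1.3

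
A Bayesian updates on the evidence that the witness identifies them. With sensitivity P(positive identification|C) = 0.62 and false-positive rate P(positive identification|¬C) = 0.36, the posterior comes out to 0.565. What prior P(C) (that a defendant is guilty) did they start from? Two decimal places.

P(C) = 0.43

In odds form, posterior odds = prior odds × likelihood ratio, so prior odds = posterior odds ÷ LR.
Posterior odds = 0.565/(1−0.565) = 1.2989. LR = 0.62/0.36 = 1.7222.
Prior odds = 1.2989/1.7222 = 0.7542, so P(C) = 0.7542/(1+0.7542) ≈ 0.43.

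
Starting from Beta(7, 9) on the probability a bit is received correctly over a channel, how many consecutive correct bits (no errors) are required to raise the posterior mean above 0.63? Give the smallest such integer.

k = 9

After k correct bits and 0 errors the posterior is Beta(7+k, 9), with mean (7+k)/(7+9+k).
Set (7+k)/(16+k) > 0.63 and solve: k > (0.63·16 − 7)/(1 − 0.63) = 8.324.
The smallest integer exceeding 8.324 is 9.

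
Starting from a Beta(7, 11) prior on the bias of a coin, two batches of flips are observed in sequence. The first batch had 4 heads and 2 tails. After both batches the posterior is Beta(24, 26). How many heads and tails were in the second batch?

13 heads and 13 tails

Because Beta–binomial updating is additive in the counts, the combined data contributed (α_post−α_prior, β_post−β_prior) successes and failures.
Total across both batches: 24−7=17 heads, 26−11=15 tails.
Subtract the first batch: 17−4=13 heads and 15−2=13 tails.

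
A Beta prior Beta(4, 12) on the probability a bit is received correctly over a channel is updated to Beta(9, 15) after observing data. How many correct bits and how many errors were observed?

5 correct bits and 3 errors

Beta is conjugate to the binomial likelihood: posterior = Beta(α+s, β+f).
So s = 9 − 4 = 5 and f = 15 − 12 = 3.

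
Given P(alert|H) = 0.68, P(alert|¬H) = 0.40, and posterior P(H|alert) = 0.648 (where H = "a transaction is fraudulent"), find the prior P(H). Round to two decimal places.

P(H) = 0.52

Bayes' rule in odds form gives O(H|E) = O(H)·[P(E|H)/P(E|¬H)], hence O(H) = O(H|E)/LR.
Posterior odds = 0.648/(1−0.648) = 1.8409. LR = 0.68/0.40 = 1.7000.
Prior odds = 1.8409/1.7000 = 1.0829, so P(H) = 1.0829/(1+1.0829) ≈ 0.52.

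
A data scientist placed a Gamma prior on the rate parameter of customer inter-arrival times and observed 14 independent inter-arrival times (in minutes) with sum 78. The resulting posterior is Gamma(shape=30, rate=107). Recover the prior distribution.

For an exponential likelihood with a Gamma(α, β) prior on the rate, n observations with total T give posterior Gamma(α+n, β+T).
So α = 30 − 14 = 16 and β = 107 − 78 = 29.

Gamma(shape=16, rate=29)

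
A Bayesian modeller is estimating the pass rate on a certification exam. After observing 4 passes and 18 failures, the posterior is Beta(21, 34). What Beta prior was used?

Beta(17, 16)

Under Beta–binomial conjugacy the posterior parameters are (a+s, b+f).
So a = 21 − 4 = 17 and b = 34 − 18 = 16.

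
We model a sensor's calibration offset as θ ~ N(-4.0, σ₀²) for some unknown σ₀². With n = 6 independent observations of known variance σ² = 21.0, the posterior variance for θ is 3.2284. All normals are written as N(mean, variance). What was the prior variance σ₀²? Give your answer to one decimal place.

For the Normal–Normal model with known σ², precisions add: τ_n = τ₀ + n/σ².
So 1/σ₀² = 1/3.2284 − 6/21.0 = 0.309751 − 0.285714 = 0.024037.
Hence σ₀² = 1/0.024037 ≈ 41.6.

σ₀² = 41.6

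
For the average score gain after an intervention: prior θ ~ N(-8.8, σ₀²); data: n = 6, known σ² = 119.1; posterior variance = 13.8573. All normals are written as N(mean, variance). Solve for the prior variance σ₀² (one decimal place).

σ₀² = 45.9

For the Normal–Normal model with known σ², precisions add: τ_n = τ₀ + n/σ².
So 1/σ₀² = 1/13.8573 − 6/119.1 = 0.072164 − 0.050378 = 0.021786.
Hence σ₀² = 1/0.021786 ≈ 45.9.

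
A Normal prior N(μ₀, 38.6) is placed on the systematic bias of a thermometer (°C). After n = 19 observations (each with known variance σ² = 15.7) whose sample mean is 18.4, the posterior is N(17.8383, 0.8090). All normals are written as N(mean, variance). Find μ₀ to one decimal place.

μ₀ = -8.4

The posterior mean is a precision-weighted average: μ_n = (τ₀μ₀ + τ_data·x̄)/(τ₀+τ_data), with τ₀=1/σ₀² and τ_data=n/σ².
Here τ₀ = 1/38.6 = 0.025907 and τ_data = 19/15.7 = 1.210191, so τ_n = 1.236098.
Rearranging for μ₀: μ₀ = (μ_n·τ_n − τ_data·x̄)/τ₀ = (17.8383·1.236098 − 1.210191·18.4) / 0.025907 = -0.217627/0.025907 ≈ -8.4.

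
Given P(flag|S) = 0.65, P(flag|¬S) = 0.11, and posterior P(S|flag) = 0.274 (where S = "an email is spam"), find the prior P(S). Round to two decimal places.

Bayes' rule in odds form gives O(S|E) = O(S)·[P(E|S)/P(E|¬S)], hence O(S) = O(S|E)/LR.
Posterior odds = 0.274/(1−0.274) = 0.3774. LR = 0.65/0.11 = 5.9091.
Prior odds = 0.3774/5.9091 = 0.0639, so P(S) = 0.0639/(1+0.0639) ≈ 0.06.

P(S) = 0.06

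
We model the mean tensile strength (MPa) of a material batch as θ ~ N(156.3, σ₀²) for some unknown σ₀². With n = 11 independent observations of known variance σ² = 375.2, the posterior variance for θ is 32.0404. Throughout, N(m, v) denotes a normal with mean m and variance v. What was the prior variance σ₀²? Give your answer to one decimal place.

For the Normal–Normal model with known σ², precisions add: τ_n = τ₀ + n/σ².
So 1/σ₀² = 1/32.0404 − 11/375.2 = 0.031211 − 0.029318 = 0.001893.
Hence σ₀² = 1/0.001893 ≈ 528.3.

σ₀² = 528.3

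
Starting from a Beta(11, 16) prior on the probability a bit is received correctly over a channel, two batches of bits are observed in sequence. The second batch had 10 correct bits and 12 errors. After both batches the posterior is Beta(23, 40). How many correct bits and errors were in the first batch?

Because Beta–binomial updating is additive in the counts, the combined data contributed (α_post−α_prior, β_post−β_prior) successes and failures.
Total across both batches: 23−11=12 correct bits, 40−16=24 errors.
Subtract the second batch: 12−10=2 correct bits and 24−12=12 errors.

2 correct bits and 12 errors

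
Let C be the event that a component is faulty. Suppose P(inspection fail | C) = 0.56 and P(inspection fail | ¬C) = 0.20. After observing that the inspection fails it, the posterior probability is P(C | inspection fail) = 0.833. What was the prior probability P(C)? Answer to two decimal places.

Bayes' rule in odds form gives O(C|E) = O(C)·[P(E|C)/P(E|¬C)], hence O(C) = O(C|E)/LR.
Posterior odds = 0.833/(1−0.833) = 4.9880. LR = 0.56/0.20 = 2.8000.
Prior odds = 4.9880/2.8000 = 1.7814, so P(C) = 1.7814/(1+1.7814) ≈ 0.64.

P(C) = 0.64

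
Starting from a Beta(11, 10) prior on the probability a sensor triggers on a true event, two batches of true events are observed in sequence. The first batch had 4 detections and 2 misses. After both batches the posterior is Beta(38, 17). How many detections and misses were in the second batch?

Sequential conjugate updates are equivalent to a single update on the pooled data, so total successes = posterior α − prior α and total failures = posterior β − prior β.
Total across both batches: 38−11=27 detections, 17−10=7 misses.
Subtract the first batch: 27−4=23 detections and 7−2=5 misses.

23 detections and 5 misses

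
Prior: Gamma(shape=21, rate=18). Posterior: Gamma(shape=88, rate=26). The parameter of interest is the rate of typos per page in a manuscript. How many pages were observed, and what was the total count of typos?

n = 8 pages with total 67 typos

A Gamma(α, β) prior (rate parametrization) on a Poisson rate with n observations summing to S gives posterior Gamma(α+S, β+n).
Matching: Σxᵢ = 88 − 21 = 67 and n = 26 − 18 = 8.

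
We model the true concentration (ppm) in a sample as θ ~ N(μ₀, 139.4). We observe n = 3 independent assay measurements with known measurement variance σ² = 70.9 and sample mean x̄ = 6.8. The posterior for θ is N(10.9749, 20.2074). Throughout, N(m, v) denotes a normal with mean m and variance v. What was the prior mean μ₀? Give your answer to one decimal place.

μ₀ = 35.6

With known observation variance, the Normal–Normal posterior has precision τ_n = τ₀ + n/σ² and mean μ_n = (τ₀μ₀ + (n/σ²)x̄)/τ_n.
Here τ₀ = 1/139.4 = 0.007174 and τ_data = 3/70.9 = 0.042313, so τ_n = 0.049487.
Rearranging for μ₀: μ₀ = (μ_n·τ_n − τ_data·x̄)/τ₀ = (10.9749·0.049487 − 0.042313·6.8) / 0.007174 = 0.255386/0.007174 ≈ 35.6.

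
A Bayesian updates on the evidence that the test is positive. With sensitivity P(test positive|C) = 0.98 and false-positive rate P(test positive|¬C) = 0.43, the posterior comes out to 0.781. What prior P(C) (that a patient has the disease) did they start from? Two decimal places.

P(C) = 0.61

Bayes' rule in odds form gives O(C|E) = O(C)·[P(E|C)/P(E|¬C)], hence O(C) = O(C|E)/LR.
Posterior odds = 0.781/(1−0.781) = 3.5662. LR = 0.98/0.43 = 2.2791.
Prior odds = 3.5662/2.2791 = 1.5647, so P(C) = 1.5647/(1+1.5647) ≈ 0.61.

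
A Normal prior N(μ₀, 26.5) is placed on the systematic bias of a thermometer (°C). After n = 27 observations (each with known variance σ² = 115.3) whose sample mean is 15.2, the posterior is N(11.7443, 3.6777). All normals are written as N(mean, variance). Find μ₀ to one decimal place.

The posterior mean is a precision-weighted average: μ_n = (τ₀μ₀ + τ_data·x̄)/(τ₀+τ_data), with τ₀=1/σ₀² and τ_data=n/σ².
Here τ₀ = 1/26.5 = 0.037736 and τ_data = 27/115.3 = 0.234172, so τ_n = 0.271908.
Rearranging for μ₀: μ₀ = (μ_n·τ_n − τ_data·x̄)/τ₀ = (11.7443·0.271908 − 0.234172·15.2) / 0.037736 = -0.366045/0.037736 ≈ -9.7.

μ₀ = -9.7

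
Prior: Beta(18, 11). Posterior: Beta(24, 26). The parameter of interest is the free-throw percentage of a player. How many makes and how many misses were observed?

6 makes and 15 misses

Beta is conjugate to the binomial likelihood: posterior = Beta(a+s, b+f).
So s = 24 − 18 = 6 and f = 26 − 11 = 15.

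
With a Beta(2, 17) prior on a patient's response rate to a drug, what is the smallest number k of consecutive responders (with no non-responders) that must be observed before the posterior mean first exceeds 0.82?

k = 76

After k responders and 0 non-responders the posterior is Beta(2+k, 17), with mean (2+k)/(2+17+k).
Set (2+k)/(19+k) > 0.82 and solve: k > (0.82·19 − 2)/(1 − 0.82) = 75.444.
The smallest integer exceeding 75.444 is 76, and checking k=76: (78)/(95) = 0.8211 > 0.82.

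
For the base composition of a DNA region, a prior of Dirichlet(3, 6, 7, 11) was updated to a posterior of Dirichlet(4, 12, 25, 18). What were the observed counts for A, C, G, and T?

For a Dirichlet(α) prior with multinomial counts c, the posterior is Dirichlet(α + c) componentwise.
Counts are posterior − prior componentwise: 4−3=1, 12−6=6, 25−7=18, 18−11=7.

counts (1, 6, 18, 7)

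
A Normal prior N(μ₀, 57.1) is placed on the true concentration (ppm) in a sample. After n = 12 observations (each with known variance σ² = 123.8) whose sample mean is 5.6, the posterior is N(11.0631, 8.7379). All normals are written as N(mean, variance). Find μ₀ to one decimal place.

With known observation variance, the Normal–Normal posterior has precision τ_n = τ₀ + n/σ² and mean μ_n = (τ₀μ₀ + (n/σ²)x̄)/τ_n.
Here τ₀ = 1/57.1 = 0.017513 and τ_data = 12/123.8 = 0.096931, so τ_n = 0.114444.
Rearranging for μ₀: μ₀ = (μ_n·τ_n − τ_data·x̄)/τ₀ = (11.0631·0.114444 − 0.096931·5.6) / 0.017513 = 0.723292/0.017513 ≈ 41.3.

μ₀ = 41.3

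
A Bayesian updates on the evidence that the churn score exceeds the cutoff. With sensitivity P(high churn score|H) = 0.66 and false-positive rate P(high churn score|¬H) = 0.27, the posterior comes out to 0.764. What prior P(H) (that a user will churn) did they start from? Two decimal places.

Bayes' rule in odds form gives O(H|E) = O(H)·[P(E|H)/P(E|¬H)], hence O(H) = O(H|E)/LR.
Posterior odds = 0.764/(1−0.764) = 3.2373. LR = 0.66/0.27 = 2.4444.
Prior odds = 3.2373/2.4444 = 1.3244, so P(H) = 1.3244/(1+1.3244) ≈ 0.57.

P(H) = 0.57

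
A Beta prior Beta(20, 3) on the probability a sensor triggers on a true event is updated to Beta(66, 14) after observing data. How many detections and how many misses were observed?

Under Beta–binomial conjugacy the posterior parameters are (α+s, β+f).
So s = 66 − 20 = 46 and f = 14 − 3 = 11.

46 detections and 11 misses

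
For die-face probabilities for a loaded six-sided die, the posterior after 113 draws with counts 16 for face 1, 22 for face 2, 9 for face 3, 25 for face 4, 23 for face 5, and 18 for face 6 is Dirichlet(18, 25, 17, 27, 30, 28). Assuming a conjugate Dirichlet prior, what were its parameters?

Dirichlet(2, 3, 8, 2, 7, 10)

For a Dirichlet(α) prior with multinomial counts c, the posterior is Dirichlet(α + c) componentwise.
Subtract each count from the matching posterior parameter: 18−16=2, 25−22=3, 17−9=8, 27−25=2, 30−23=7, 28−18=10.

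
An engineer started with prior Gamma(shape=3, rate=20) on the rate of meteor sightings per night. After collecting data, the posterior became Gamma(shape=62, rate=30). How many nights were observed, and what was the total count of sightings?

Gamma–Poisson conjugacy: posterior shape = α + Σxᵢ, posterior rate = β + n.
Matching: Σxᵢ = 62 − 3 = 59 and n = 30 − 20 = 10.

n = 10 nights with total 59 sightings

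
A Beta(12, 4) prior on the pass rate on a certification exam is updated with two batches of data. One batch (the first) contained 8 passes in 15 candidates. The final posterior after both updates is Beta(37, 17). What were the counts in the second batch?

Because Beta–binomial updating is additive in the counts, the combined data contributed (α_post−α_prior, β_post−β_prior) successes and failures.
Total across both batches: 37−12=25 passes, 17−4=13 failures.
Subtract the first batch: 25−8=17 passes and 13−7=6 failures.

17 passes and 6 failures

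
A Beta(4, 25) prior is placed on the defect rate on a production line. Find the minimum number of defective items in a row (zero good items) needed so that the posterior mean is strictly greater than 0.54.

k = 26

After k defective items and 0 good items the posterior is Beta(4+k, 25), with mean (4+k)/(4+25+k).
Set (4+k)/(29+k) > 0.54 and solve: k > (0.54·29 − 4)/(1 − 0.54) = 25.348.
The smallest integer exceeding 25.348 is 26.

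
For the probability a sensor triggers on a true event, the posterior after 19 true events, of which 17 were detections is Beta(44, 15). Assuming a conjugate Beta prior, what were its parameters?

Beta(27, 13)

Under Beta–binomial conjugacy the posterior parameters are (α+s, β+f).
So α = 44 − 17 = 27 and β = 15 − 2 = 13.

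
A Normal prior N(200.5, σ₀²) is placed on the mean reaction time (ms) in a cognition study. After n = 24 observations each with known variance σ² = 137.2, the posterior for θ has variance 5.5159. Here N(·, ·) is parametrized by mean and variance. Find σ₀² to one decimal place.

σ₀² = 157.1

Posterior precision equals prior precision plus data precision: 1/σ_n² = 1/σ₀² + n/σ².
So 1/σ₀² = 1/5.5159 − 24/137.2 = 0.181294 − 0.174927 = 0.006367.
Hence σ₀² = 1/0.006367 ≈ 157.1.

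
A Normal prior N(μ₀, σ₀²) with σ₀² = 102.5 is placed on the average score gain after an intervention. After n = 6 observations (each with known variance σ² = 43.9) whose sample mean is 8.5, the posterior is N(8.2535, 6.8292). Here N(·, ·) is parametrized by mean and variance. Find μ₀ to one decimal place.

μ₀ = 4.8

With known observation variance, the Normal–Normal posterior has precision τ_n = τ₀ + n/σ² and mean μ_n = (τ₀μ₀ + (n/σ²)x̄)/τ_n.
Here τ₀ = 1/102.5 = 0.009756 and τ_data = 6/43.9 = 0.136674, so τ_n = 0.146430.
Rearranging for μ₀: μ₀ = (μ_n·τ_n − τ_data·x̄)/τ₀ = (8.2535·0.146430 − 0.136674·8.5) / 0.009756 = 0.046831/0.009756 ≈ 4.8.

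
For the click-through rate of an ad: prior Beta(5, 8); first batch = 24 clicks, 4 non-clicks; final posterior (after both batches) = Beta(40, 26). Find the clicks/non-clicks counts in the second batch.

Because Beta–binomial updating is additive in the counts, the combined data contributed (α_post−α_prior, β_post−β_prior) successes and failures.
Total across both batches: 40−5=35 clicks, 26−8=18 non-clicks.
Subtract the first batch: 35−24=11 clicks and 18−4=14 non-clicks.

11 clicks and 14 non-clicks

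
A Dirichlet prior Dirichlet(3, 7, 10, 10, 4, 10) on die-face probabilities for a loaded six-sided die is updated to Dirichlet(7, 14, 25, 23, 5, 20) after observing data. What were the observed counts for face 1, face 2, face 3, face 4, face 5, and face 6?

For a Dirichlet(α) prior with multinomial counts c, the posterior is Dirichlet(α + c) componentwise.
Counts are posterior − prior componentwise: 7−3=4, 14−7=7, 25−10=15, 23−10=13, 5−4=1, 20−10=10.

counts (4, 7, 15, 13, 1, 10)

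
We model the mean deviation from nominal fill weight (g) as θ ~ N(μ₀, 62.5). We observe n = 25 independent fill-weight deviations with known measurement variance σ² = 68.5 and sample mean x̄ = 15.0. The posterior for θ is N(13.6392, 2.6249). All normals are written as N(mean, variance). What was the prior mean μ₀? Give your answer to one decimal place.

With known observation variance, the Normal–Normal posterior has precision τ_n = τ₀ + n/σ² and mean μ_n = (τ₀μ₀ + (n/σ²)x̄)/τ_n.
Here τ₀ = 1/62.5 = 0.016000 and τ_data = 25/68.5 = 0.364964, so τ_n = 0.380964.
Rearranging for μ₀: μ₀ = (μ_n·τ_n − τ_data·x̄)/τ₀ = (13.6392·0.380964 − 0.364964·15.0) / 0.016000 = -0.278416/0.016000 ≈ -17.4.

μ₀ = -17.4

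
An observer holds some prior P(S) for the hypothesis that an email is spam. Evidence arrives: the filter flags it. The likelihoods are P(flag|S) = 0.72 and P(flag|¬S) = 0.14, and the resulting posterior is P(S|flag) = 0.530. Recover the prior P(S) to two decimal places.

Bayes' rule in odds form gives O(S|E) = O(S)·[P(E|S)/P(E|¬S)], hence O(S) = O(S|E)/LR.
Posterior odds = 0.530/(1−0.530) = 1.1277. LR = 0.72/0.14 = 5.1429.
Prior odds = 1.1277/5.1429 = 0.2193, so P(S) = 0.2193/(1+0.2193) ≈ 0.18.

P(S) = 0.18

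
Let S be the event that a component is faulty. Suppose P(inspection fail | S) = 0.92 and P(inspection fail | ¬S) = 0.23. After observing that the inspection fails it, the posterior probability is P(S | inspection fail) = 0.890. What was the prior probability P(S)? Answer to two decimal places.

In odds form, posterior odds = prior odds × likelihood ratio, so prior odds = posterior odds ÷ LR.
Posterior odds = 0.890/(1−0.890) = 8.0909. LR = 0.92/0.23 = 4.0000.
Prior odds = 8.0909/4.0000 = 2.0227, so P(S) = 2.0227/(1+2.0227) ≈ 0.67.

P(S) = 0.67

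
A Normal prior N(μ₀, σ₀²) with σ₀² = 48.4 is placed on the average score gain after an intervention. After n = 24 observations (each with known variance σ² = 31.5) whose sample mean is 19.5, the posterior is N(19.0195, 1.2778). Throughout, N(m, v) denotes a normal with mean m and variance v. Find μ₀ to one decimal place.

With known observation variance, the Normal–Normal posterior has precision τ_n = τ₀ + n/σ² and mean μ_n = (τ₀μ₀ + (n/σ²)x̄)/τ_n.
Here τ₀ = 1/48.4 = 0.020661 and τ_data = 24/31.5 = 0.761905, so τ_n = 0.782566.
Rearranging for μ₀: μ₀ = (μ_n·τ_n − τ_data·x̄)/τ₀ = (19.0195·0.782566 − 0.761905·19.5) / 0.020661 = 0.026867/0.020661 ≈ 1.3.

μ₀ = 1.3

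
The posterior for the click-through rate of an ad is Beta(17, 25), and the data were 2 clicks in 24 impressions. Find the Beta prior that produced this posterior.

Beta(15, 3)

Under Beta–binomial conjugacy the posterior parameters are (α+s, β+f).
So α = 17 − 2 = 15 and β = 25 − 22 = 3.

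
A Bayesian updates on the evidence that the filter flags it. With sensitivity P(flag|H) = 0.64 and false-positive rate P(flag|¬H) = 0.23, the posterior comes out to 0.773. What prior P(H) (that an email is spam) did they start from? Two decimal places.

P(H) = 0.55

Bayes' rule in odds form gives O(H|E) = O(H)·[P(E|H)/P(E|¬H)], hence O(H) = O(H|E)/LR.
Posterior odds = 0.773/(1−0.773) = 3.4053. LR = 0.64/0.23 = 2.7826.
Prior odds = 3.4053/2.7826 = 1.2238, so P(H) = 1.2238/(1+1.2238) ≈ 0.55.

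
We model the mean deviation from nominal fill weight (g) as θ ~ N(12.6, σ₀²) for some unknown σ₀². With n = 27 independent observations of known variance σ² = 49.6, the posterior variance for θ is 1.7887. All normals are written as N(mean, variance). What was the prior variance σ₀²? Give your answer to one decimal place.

Posterior precision equals prior precision plus data precision: 1/σ_n² = 1/σ₀² + n/σ².
So 1/σ₀² = 1/1.7887 − 27/49.6 = 0.559065 − 0.544355 = 0.014710.
Hence σ₀² = 1/0.014710 ≈ 68.0.

σ₀² = 68.0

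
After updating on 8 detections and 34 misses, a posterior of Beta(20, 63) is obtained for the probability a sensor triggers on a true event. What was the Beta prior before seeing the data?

Beta(12, 29)

Under Beta–binomial conjugacy the posterior parameters are (α+s, β+f).
So α = 20 − 8 = 12 and β = 63 − 34 = 29.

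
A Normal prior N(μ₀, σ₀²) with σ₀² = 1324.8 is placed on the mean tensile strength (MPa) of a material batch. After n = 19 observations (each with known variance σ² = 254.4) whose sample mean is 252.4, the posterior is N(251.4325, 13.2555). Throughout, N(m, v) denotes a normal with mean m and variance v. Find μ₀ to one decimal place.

μ₀ = 155.7

The posterior mean is a precision-weighted average: μ_n = (τ₀μ₀ + τ_data·x̄)/(τ₀+τ_data), with τ₀=1/σ₀² and τ_data=n/σ².
Here τ₀ = 1/1324.8 = 0.000755 and τ_data = 19/254.4 = 0.074686, so τ_n = 0.075441.
Rearranging for μ₀: μ₀ = (μ_n·τ_n − τ_data·x̄)/τ₀ = (251.4325·0.075441 − 0.074686·252.4) / 0.000755 = 0.117573/0.000755 ≈ 155.7.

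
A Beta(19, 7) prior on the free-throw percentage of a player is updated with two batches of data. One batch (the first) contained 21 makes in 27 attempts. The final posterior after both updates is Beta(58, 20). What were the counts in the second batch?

18 makes and 7 misses

Because Beta–binomial updating is additive in the counts, the combined data contributed (α_post−α_prior, β_post−β_prior) successes and failures.
Total across both batches: 58−19=39 makes, 20−7=13 misses.
Subtract the first batch: 39−21=18 makes and 13−6=7 misses.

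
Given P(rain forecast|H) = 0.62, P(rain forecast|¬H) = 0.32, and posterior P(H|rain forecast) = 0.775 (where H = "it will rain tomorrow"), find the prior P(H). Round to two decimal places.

In odds form, posterior odds = prior odds × likelihood ratio, so prior odds = posterior odds ÷ LR.
Posterior odds = 0.775/(1−0.775) = 3.4444. LR = 0.62/0.32 = 1.9375.
Prior odds = 3.4444/1.9375 = 1.7778, so P(H) = 1.7778/(1+1.7778) ≈ 0.64.

P(H) = 0.64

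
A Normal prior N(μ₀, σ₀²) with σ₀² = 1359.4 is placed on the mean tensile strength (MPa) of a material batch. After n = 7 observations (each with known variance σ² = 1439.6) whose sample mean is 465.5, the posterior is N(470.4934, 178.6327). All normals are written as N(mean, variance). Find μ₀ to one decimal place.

μ₀ = 503.5

The posterior mean is a precision-weighted average: μ_n = (τ₀μ₀ + τ_data·x̄)/(τ₀+τ_data), with τ₀=1/σ₀² and τ_data=n/σ².
Here τ₀ = 1/1359.4 = 0.000736 and τ_data = 7/1439.6 = 0.004862, so τ_n = 0.005598.
Rearranging for μ₀: μ₀ = (μ_n·τ_n − τ_data·x̄)/τ₀ = (470.4934·0.005598 − 0.004862·465.5) / 0.000736 = 0.370561/0.000736 ≈ 503.5.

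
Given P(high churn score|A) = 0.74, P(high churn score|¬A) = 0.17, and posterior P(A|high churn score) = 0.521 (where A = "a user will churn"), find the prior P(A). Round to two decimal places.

In odds form, posterior odds = prior odds × likelihood ratio, so prior odds = posterior odds ÷ LR.
Posterior odds = 0.521/(1−0.521) = 1.0877. LR = 0.74/0.17 = 4.3529.
Prior odds = 1.0877/4.3529 = 0.2499, so P(A) = 0.2499/(1+0.2499) ≈ 0.20.

P(A) = 0.20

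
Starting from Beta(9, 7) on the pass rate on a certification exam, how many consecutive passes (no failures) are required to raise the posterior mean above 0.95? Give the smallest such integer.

After k passes and 0 failures the posterior is Beta(9+k, 7), with mean (9+k)/(9+7+k).
Set (9+k)/(16+k) > 0.95 and solve: k > (0.95·16 − 9)/(1 − 0.95) = 124.000.
The smallest integer exceeding 124.000 is 125.

k = 125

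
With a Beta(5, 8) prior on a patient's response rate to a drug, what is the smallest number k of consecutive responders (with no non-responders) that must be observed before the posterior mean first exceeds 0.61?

After k responders and 0 non-responders the posterior is Beta(5+k, 8), with mean (5+k)/(5+8+k).
Set (5+k)/(13+k) > 0.61 and solve: k > (0.61·13 − 5)/(1 − 0.61) = 7.513.
The smallest integer exceeding 7.513 is 8, and checking k=8: (13)/(21) = 0.6190 > 0.61.

k = 8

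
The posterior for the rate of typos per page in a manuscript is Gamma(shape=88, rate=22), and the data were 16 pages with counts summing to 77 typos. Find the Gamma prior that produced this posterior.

Gamma(shape=11, rate=6)

A Gamma(α, β) prior (rate parametrization) on a Poisson rate with n observations summing to S gives posterior Gamma(α+S, β+n).
So α = 88 − 77 = 11 and β = 22 − 16 = 6.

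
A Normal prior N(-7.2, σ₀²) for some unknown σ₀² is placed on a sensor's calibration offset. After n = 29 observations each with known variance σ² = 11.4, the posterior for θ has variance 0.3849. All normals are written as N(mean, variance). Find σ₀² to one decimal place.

Posterior precision equals prior precision plus data precision: 1/σ_n² = 1/σ₀² + n/σ².
So 1/σ₀² = 1/0.3849 − 29/11.4 = 2.598077 − 2.543860 = 0.054217.
Hence σ₀² = 1/0.054217 ≈ 18.4.

σ₀² = 18.4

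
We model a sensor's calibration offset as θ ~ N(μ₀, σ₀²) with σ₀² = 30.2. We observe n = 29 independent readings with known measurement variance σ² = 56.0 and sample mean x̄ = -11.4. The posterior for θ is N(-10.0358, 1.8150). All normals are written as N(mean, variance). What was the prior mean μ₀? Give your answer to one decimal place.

μ₀ = 11.3

The posterior mean is a precision-weighted average: μ_n = (τ₀μ₀ + τ_data·x̄)/(τ₀+τ_data), with τ₀=1/σ₀² and τ_data=n/σ².
Here τ₀ = 1/30.2 = 0.033113 and τ_data = 29/56.0 = 0.517857, so τ_n = 0.550970.
Rearranging for μ₀: μ₀ = (μ_n·τ_n − τ_data·x̄)/τ₀ = (-10.0358·0.550970 − 0.517857·-11.4) / 0.033113 = 0.374145/0.033113 ≈ 11.3.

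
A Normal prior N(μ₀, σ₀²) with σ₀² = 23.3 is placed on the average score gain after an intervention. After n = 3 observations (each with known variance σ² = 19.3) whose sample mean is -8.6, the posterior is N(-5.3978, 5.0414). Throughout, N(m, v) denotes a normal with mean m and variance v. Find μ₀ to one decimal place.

μ₀ = 6.2

With known observation variance, the Normal–Normal posterior has precision τ_n = τ₀ + n/σ² and mean μ_n = (τ₀μ₀ + (n/σ²)x̄)/τ_n.
Here τ₀ = 1/23.3 = 0.042918 and τ_data = 3/19.3 = 0.155440, so τ_n = 0.198358.
Rearranging for μ₀: μ₀ = (μ_n·τ_n − τ_data·x̄)/τ₀ = (-5.3978·0.198358 − 0.155440·-8.6) / 0.042918 = 0.266087/0.042918 ≈ 6.2.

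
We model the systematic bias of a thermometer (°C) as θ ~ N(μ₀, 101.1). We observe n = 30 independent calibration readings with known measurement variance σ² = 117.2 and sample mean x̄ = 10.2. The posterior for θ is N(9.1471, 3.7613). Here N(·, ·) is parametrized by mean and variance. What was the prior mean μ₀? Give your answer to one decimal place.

With known observation variance, the Normal–Normal posterior has precision τ_n = τ₀ + n/σ² and mean μ_n = (τ₀μ₀ + (n/σ²)x̄)/τ_n.
Here τ₀ = 1/101.1 = 0.009891 and τ_data = 30/117.2 = 0.255973, so τ_n = 0.265864.
Rearranging for μ₀: μ₀ = (μ_n·τ_n − τ_data·x̄)/τ₀ = (9.1471·0.265864 − 0.255973·10.2) / 0.009891 = -0.179040/0.009891 ≈ -18.1.

μ₀ = -18.1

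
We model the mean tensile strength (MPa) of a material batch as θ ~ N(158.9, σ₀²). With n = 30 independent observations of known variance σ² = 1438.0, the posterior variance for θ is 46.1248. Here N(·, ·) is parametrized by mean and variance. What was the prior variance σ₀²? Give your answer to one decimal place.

σ₀² = 1222.5

Posterior precision equals prior precision plus data precision: 1/σ_n² = 1/σ₀² + n/σ².
So 1/σ₀² = 1/46.1248 − 30/1438.0 = 0.021680 − 0.020862 = 0.000818.
Hence σ₀² = 1/0.000818 ≈ 1222.5.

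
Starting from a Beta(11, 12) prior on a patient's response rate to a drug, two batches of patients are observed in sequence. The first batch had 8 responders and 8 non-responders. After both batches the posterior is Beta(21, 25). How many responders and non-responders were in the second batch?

Sequential conjugate updates are equivalent to a single update on the pooled data, so total successes = posterior α − prior α and total failures = posterior β − prior β.
Total across both batches: 21−11=10 responders, 25−12=13 non-responders.
Subtract the first batch: 10−8=2 responders and 13−8=5 non-responders.

2 responders and 5 non-responders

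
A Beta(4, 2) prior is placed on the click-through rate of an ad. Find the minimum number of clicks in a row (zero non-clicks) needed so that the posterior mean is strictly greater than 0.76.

After k clicks and 0 non-clicks the posterior is Beta(4+k, 2), with mean (4+k)/(4+2+k).
Set (4+k)/(6+k) > 0.76 and solve: k > (0.76·6 − 4)/(1 − 0.76) = 2.333.
The smallest integer exceeding 2.333 is 3, and checking k=3: (7)/(9) = 0.7778 > 0.76.

k = 3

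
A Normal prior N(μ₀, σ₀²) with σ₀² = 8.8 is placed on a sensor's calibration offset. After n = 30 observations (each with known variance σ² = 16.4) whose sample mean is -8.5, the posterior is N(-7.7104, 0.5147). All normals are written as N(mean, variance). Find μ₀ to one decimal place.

μ₀ = 5.0

With known observation variance, the Normal–Normal posterior has precision τ_n = τ₀ + n/σ² and mean μ_n = (τ₀μ₀ + (n/σ²)x̄)/τ_n.
Here τ₀ = 1/8.8 = 0.113636 and τ_data = 30/16.4 = 1.829268, so τ_n = 1.942904.
Rearranging for μ₀: μ₀ = (μ_n·τ_n − τ_data·x̄)/τ₀ = (-7.7104·1.942904 − 1.829268·-8.5) / 0.113636 = 0.568211/0.113636 ≈ 5.0.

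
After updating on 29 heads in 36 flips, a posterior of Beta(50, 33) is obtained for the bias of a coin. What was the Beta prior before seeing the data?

Beta(21, 26)

A Beta(a, b) prior with s successes and f failures in binomial data gives a Beta(a+s, b+f) posterior.
So a = 50 − 29 = 21 and b = 33 − 7 = 26.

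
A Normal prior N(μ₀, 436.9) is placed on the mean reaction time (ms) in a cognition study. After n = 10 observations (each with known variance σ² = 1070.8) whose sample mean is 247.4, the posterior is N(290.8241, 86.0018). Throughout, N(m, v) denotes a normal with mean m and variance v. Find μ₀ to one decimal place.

The posterior mean is a precision-weighted average: μ_n = (τ₀μ₀ + τ_data·x̄)/(τ₀+τ_data), with τ₀=1/σ₀² and τ_data=n/σ².
Here τ₀ = 1/436.9 = 0.002289 and τ_data = 10/1070.8 = 0.009339, so τ_n = 0.011628.
Rearranging for μ₀: μ₀ = (μ_n·τ_n − τ_data·x̄)/τ₀ = (290.8241·0.011628 − 0.009339·247.4) / 0.002289 = 1.071234/0.002289 ≈ 468.0.

μ₀ = 468.0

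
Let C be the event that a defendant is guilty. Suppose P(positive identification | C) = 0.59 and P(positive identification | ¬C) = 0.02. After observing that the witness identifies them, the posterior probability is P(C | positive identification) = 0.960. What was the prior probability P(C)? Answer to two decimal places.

Bayes' rule in odds form gives O(C|E) = O(C)·[P(E|C)/P(E|¬C)], hence O(C) = O(C|E)/LR.
Posterior odds = 0.960/(1−0.960) = 24.0000. LR = 0.59/0.02 = 29.5000.
Prior odds = 24.0000/29.5000 = 0.8136, so P(C) = 0.8136/(1+0.8136) ≈ 0.45.

P(C) = 0.45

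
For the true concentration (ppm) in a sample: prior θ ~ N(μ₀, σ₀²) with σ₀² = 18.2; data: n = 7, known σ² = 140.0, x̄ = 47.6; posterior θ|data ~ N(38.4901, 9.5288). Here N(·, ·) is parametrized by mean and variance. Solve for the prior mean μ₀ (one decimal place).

μ₀ = 30.2

The posterior mean is a precision-weighted average: μ_n = (τ₀μ₀ + τ_data·x̄)/(τ₀+τ_data), with τ₀=1/σ₀² and τ_data=n/σ².
Here τ₀ = 1/18.2 = 0.054945 and τ_data = 7/140.0 = 0.050000, so τ_n = 0.104945.
Rearranging for μ₀: μ₀ = (μ_n·τ_n − τ_data·x̄)/τ₀ = (38.4901·0.104945 − 0.050000·47.6) / 0.054945 = 1.659344/0.054945 ≈ 30.2.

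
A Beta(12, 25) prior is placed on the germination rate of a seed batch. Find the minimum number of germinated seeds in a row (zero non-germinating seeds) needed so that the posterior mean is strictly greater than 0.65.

k = 35

After k germinated seeds and 0 non-germinating seeds the posterior is Beta(12+k, 25), with mean (12+k)/(12+25+k).
Set (12+k)/(37+k) > 0.65 and solve: k > (0.65·37 − 12)/(1 − 0.65) = 34.429.
The smallest integer exceeding 34.429 is 35, and checking k=35: (47)/(72) = 0.6528 > 0.65.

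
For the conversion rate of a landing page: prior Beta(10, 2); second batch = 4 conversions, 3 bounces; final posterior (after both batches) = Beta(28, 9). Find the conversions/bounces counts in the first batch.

Sequential conjugate updates are equivalent to a single update on the pooled data, so total successes = posterior α − prior α and total failures = posterior β − prior β.
Total across both batches: 28−10=18 conversions, 9−2=7 bounces.
Subtract the second batch: 18−4=14 conversions and 7−3=4 bounces.

14 conversions and 4 bounces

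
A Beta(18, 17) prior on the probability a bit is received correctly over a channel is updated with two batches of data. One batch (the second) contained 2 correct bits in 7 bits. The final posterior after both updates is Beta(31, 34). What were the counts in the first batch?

Sequential conjugate updates are equivalent to a single update on the pooled data, so total successes = posterior α − prior α and total failures = posterior β − prior β.
Total across both batches: 31−18=13 correct bits, 34−17=17 errors.
Subtract the second batch: 13−2=11 correct bits and 17−5=12 errors.

11 correct bits and 12 errors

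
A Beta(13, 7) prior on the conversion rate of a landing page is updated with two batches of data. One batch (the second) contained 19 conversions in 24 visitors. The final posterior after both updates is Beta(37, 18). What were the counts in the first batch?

Sequential conjugate updates are equivalent to a single update on the pooled data, so total successes = posterior α − prior α and total failures = posterior β − prior β.
Total across both batches: 37−13=24 conversions, 18−7=11 bounces.
Subtract the second batch: 24−19=5 conversions and 11−5=6 bounces.

5 conversions and 6 bounces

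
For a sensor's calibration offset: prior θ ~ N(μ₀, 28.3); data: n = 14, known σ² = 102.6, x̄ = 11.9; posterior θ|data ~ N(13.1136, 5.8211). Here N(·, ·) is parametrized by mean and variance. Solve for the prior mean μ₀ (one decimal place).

μ₀ = 17.8

The posterior mean is a precision-weighted average: μ_n = (τ₀μ₀ + τ_data·x̄)/(τ₀+τ_data), with τ₀=1/σ₀² and τ_data=n/σ².
Here τ₀ = 1/28.3 = 0.035336 and τ_data = 14/102.6 = 0.136452, so τ_n = 0.171788.
Rearranging for μ₀: μ₀ = (μ_n·τ_n − τ_data·x̄)/τ₀ = (13.1136·0.171788 − 0.136452·11.9) / 0.035336 = 0.628980/0.035336 ≈ 17.8.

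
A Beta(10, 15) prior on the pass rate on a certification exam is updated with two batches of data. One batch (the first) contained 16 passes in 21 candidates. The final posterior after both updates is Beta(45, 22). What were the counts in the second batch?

Sequential conjugate updates are equivalent to a single update on the pooled data, so total successes = posterior α − prior α and total failures = posterior β − prior β.
Total across both batches: 45−10=35 passes, 22−15=7 failures.
Subtract the first batch: 35−16=19 passes and 7−5=2 failures.

19 passes and 2 failures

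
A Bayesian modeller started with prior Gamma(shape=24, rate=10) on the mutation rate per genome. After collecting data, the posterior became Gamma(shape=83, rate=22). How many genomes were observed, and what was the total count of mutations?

n = 12 genomes with total 59 mutations

A Gamma(α, β) prior (rate parametrization) on a Poisson rate with n observations summing to S gives posterior Gamma(α+S, β+n).
Matching: Σxᵢ = 83 − 24 = 59 and n = 22 − 10 = 12.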